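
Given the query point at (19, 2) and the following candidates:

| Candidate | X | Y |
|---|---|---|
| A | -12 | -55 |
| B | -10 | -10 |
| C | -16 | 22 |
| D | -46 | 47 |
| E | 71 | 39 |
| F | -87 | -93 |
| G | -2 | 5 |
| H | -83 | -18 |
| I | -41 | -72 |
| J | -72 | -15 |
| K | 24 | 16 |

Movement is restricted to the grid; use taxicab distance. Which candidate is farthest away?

F

Distances from (19, 2):
A: 88
B: 41
C: 55
D: 110
E: 89
F: 201
G: 24
H: 122
I: 134
J: 108
K: 19
Maximum: F at 201.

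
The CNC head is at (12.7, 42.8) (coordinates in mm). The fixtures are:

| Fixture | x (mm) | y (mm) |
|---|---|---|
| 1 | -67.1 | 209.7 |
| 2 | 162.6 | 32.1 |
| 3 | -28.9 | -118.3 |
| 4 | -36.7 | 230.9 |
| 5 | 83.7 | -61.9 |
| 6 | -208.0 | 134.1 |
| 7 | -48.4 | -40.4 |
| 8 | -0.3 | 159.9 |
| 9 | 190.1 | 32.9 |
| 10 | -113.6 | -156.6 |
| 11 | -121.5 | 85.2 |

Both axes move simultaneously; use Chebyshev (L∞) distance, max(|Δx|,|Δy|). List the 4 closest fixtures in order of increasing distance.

7, 5, 8, 11

Distances from (12.7, 42.8):
1: 166.9 mm
2: 149.9 mm
3: 161.1 mm
4: 188.1 mm
5: 104.7 mm
6: 220.7 mm
7: 83.2 mm
8: 117.1 mm
9: 177.4 mm
10: 199.4 mm
11: 134.2 mm
Sorted: 7 (83.2 mm) < 5 (104.7 mm) < 8 (117.1 mm) < 11 (134.2 mm) < 2 (149.9 mm) < 3 (161.1 mm) < …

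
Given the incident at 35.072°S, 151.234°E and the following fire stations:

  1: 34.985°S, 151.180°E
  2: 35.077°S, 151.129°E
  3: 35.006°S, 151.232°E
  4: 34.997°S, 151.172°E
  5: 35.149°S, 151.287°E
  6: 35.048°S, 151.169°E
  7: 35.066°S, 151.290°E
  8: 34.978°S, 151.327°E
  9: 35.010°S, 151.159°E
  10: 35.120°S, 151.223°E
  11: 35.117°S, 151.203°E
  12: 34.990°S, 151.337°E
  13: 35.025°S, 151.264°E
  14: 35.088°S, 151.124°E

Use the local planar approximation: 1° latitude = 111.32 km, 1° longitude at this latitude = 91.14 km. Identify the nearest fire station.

Distances from 35.072°S, 151.234°E:
1: 10.864 km
2: 9.586 km
3: 7.349 km
4: 10.081 km
5: 9.839 km
6: 6.499 km
7: 5.147 km
8: 13.466 km
9: 9.714 km
10: 5.437 km
11: 5.751 km
12: 13.094 km
13: 5.903 km
14: 10.182 km
Minimum: 7 at 5.147 km.

7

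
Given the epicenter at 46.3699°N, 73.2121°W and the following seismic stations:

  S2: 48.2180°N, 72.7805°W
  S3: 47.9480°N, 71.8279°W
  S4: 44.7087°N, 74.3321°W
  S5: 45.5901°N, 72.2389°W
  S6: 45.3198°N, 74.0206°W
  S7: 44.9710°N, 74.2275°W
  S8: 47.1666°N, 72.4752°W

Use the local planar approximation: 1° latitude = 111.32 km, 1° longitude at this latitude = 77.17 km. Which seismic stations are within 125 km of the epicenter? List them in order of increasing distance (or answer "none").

Distances from 46.3699°N, 73.2121°W:
S2: √((1.8481·111.32)² + (0.4316·77.17)²) = √(42325.035339 + 1109.327738) = 208.4091 km
S3: √((1.5781·111.32)² + (1.3842·77.17)²) = √(30861.386600 + 11410.237661) = 205.6006 km
S4: √((-1.6612·111.32)² + (-1.1200·77.17)²) = √(34197.175737 + 7470.214044) = 204.1259 km
S5: √((-0.7798·111.32)² + (0.9732·77.17)²) = √(7535.513583 + 5640.286972) = 114.7859 km
S6: √((-1.0501·111.32)² + (-0.8085·77.17)²) = √(13664.939470 + 3892.754801) = 132.5054 km
S7: √((-1.3989·111.32)² + (-1.0154·77.17)²) = √(24250.446300 + 6140.041671) = 174.3287 km
S8: √((0.7967·111.32)² + (0.7369·77.17)²) = √(7865.675575 + 3233.807125) = 105.3541 km
Threshold 125 km: S8 (105.3541 km), S5 (114.7859 km) are within range.

S8, S5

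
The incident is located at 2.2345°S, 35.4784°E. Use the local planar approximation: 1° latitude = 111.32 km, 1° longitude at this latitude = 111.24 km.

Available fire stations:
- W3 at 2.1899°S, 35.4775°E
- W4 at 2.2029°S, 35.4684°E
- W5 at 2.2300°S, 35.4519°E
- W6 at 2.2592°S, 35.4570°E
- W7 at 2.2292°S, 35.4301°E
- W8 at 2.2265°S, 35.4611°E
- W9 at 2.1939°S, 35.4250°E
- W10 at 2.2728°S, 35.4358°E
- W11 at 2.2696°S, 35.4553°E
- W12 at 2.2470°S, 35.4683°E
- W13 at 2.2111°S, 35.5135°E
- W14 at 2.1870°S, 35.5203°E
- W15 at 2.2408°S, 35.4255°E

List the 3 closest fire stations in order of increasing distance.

W12, W8, W5

Distances from 2.2345°S, 35.4784°E:
W3: √((0.0446·111.32)² + (-0.0009·111.24)²) = √(24.649954 + 0.010023) = 4.9659 km
W4: √((0.0316·111.32)² + (-0.0100·111.24)²) = √(12.374298 + 1.237434) = 3.6894 km
W5: √((0.0045·111.32)² + (-0.0265·111.24)²) = √(0.250941 + 8.689879) = 2.9901 km
W6: √((-0.0247·111.32)² + (-0.0214·111.24)²) = √(7.560322 + 5.666952) = 3.6369 km
W7: √((0.0053·111.32)² + (-0.0483·111.24)²) = √(0.348095 + 28.867968) = 5.4052 km
W8: √((0.0080·111.32)² + (-0.0173·111.24)²) = √(0.793097 + 3.703516) = 2.1205 km
W9: √((0.0406·111.32)² + (-0.0534·111.24)²) = √(20.426712 + 35.286166) = 7.4641 km
W10: √((-0.0383·111.32)² + (-0.0426·111.24)²) = √(18.177910 + 22.456453) = 6.3745 km
W11: √((-0.0351·111.32)² + (-0.0231·111.24)²) = √(15.267243 + 6.603070) = 4.6766 km
W12: √((-0.0125·111.32)² + (-0.0101·111.24)²) = √(1.936272 + 1.262306) = 1.7885 km
W13: √((0.0234·111.32)² + (0.0351·111.24)²) = √(6.785441 + 15.245308) = 4.6937 km
W14: √((0.0475·111.32)² + (0.0419·111.24)²) = √(27.959771 + 21.724511) = 7.0487 km
W15: √((-0.0063·111.32)² + (-0.0529·111.24)²) = √(0.491844 + 34.628470) = 5.9262 km
Sorted: W12 (1.7885 km) < W8 (2.1205 km) < W5 (2.9901 km) < W6 (3.6369 km) < W4 (3.6894 km) < …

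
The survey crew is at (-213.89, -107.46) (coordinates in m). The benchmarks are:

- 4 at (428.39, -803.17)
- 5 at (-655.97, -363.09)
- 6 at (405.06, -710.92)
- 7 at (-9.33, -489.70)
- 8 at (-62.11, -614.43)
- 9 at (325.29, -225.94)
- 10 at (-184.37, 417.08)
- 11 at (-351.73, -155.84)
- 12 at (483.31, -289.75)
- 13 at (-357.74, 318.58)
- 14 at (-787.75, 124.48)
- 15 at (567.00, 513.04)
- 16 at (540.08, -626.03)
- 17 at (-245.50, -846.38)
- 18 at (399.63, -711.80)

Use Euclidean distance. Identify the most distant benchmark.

15

Distances from (-213.89, -107.46):
4: √((642.28)² + (-695.71)²) = √(412523.5984 + 484012.4041) = 946.86 m
5: √((-442.08)² + (-255.63)²) = √(195434.7264 + 65346.6969) = 510.67 m
6: √((618.95)² + (-603.46)²) = √(383099.1025 + 364163.9716) = 864.44 m
7: √((204.56)² + (-382.24)²) = √(41844.7936 + 146107.4176) = 433.53 m
8: √((151.78)² + (-506.97)²) = √(23037.1684 + 257018.5809) = 529.20 m
9: √((539.18)² + (-118.48)²) = √(290715.0724 + 14037.5104) = 552.04 m
10: √((29.52)² + (524.54)²) = √(871.4304 + 275142.2116) = 525.37 m
11: √((-137.84)² + (-48.38)²) = √(18999.8656 + 2340.6244) = 146.08 m
12: √((697.20)² + (-182.29)²) = √(486087.8400 + 33229.6441) = 720.64 m
13: √((-143.85)² + (426.04)²) = √(20692.8225 + 181510.0816) = 449.67 m
14: √((-573.86)² + (231.94)²) = √(329315.2996 + 53796.1636) = 618.96 m
15: √((780.89)² + (620.50)²) = √(609789.1921 + 385020.2500) = 997.40 m
16: √((753.97)² + (-518.57)²) = √(568470.7609 + 268914.8449) = 915.09 m
17: √((-31.61)² + (-738.92)²) = √(999.1921 + 546002.7664) = 739.60 m
18: √((613.52)² + (-604.34)²) = √(376406.7904 + 365226.8356) = 861.18 m
Maximum: 15 at 997.40 m.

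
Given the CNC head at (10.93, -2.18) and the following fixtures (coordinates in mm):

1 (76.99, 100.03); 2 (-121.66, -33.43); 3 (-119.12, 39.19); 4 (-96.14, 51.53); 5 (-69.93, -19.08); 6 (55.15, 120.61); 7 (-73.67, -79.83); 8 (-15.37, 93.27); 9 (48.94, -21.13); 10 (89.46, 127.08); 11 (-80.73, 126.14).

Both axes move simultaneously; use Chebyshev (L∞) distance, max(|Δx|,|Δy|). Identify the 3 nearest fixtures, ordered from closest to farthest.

Distances from (10.93, -2.18):
1: 102.21 mm
2: 132.59 mm
3: 130.05 mm
4: 107.07 mm
5: 80.86 mm
6: 122.79 mm
7: 84.60 mm
8: 95.45 mm
9: 38.01 mm
10: 129.26 mm
11: 128.32 mm
Sorted: 9 (38.01 mm) < 5 (80.86 mm) < 7 (84.60 mm) < 8 (95.45 mm) < 1 (102.21 mm) < …

9, 5, 7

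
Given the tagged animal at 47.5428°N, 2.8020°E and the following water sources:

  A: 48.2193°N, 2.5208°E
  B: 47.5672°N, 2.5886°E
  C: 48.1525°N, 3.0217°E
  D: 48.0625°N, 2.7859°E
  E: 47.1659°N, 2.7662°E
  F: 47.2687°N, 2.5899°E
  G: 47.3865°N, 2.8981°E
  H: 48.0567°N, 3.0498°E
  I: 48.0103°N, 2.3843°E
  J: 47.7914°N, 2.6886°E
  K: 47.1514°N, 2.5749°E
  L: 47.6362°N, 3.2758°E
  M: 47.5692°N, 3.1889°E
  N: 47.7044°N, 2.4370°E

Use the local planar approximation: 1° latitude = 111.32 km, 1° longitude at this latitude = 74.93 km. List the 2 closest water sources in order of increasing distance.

B, G

Distances from 47.5428°N, 2.8020°E:
A: √((0.6765·111.32)² + (-0.2812·74.93)²) = √(5671.291852 + 443.958216) = 78.2001 km
B: √((0.0244·111.32)² + (-0.2134·74.93)²) = √(7.377786 + 255.682083) = 16.2191 km
C: √((0.6097·111.32)² + (0.2197·74.93)²) = √(4606.581778 + 271.001428) = 69.8397 km
D: √((0.5197·111.32)² + (-0.0161·74.93)²) = √(3346.970072 + 1.455336) = 57.8656 km
E: √((-0.3769·111.32)² + (-0.0358·74.93)²) = √(1760.348564 + 7.195774) = 42.0422 km
F: √((-0.2741·111.32)² + (-0.2121·74.93)²) = √(931.031696 + 252.576419) = 34.4036 km
G: √((-0.1563·111.32)² + (0.0961·74.93)²) = √(302.736197 + 51.851132) = 18.8305 km
H: √((0.5139·111.32)² + (0.2478·74.93)²) = √(3272.680665 + 344.757775) = 60.1451 km
I: √((0.4675·111.32)² + (-0.4177·74.93)²) = √(2708.380172 + 979.581142) = 60.7286 km
J: √((0.2486·111.32)² + (-0.1134·74.93)²) = √(765.858689 + 72.200063) = 28.9492 km
K: √((-0.3914·111.32)² + (-0.2271·74.93)²) = √(1898.401367 + 289.564778) = 46.7757 km
L: √((0.0934·111.32)² + (0.4738·74.93)²) = √(108.103598 + 1260.380217) = 36.9930 km
M: √((0.0264·111.32)² + (0.3869·74.93)²) = √(8.636828 + 840.444278) = 29.1390 km
N: √((0.1616·111.32)² + (-0.3650·74.93)²) = √(323.615346 + 747.992415) = 32.7354 km
Sorted: B (16.2191 km) < G (18.8305 km) < J (28.9492 km) < M (29.1390 km) < …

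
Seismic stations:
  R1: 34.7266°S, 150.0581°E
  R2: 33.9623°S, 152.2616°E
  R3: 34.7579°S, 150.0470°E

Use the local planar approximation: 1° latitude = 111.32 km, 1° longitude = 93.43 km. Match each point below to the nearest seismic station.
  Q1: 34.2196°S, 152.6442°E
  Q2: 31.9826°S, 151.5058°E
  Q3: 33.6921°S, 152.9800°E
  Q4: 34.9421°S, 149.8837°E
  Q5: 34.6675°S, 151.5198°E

Q1 at 34.2196°S, 152.6442°E:
  R1: 248.1235 km
  R2: 45.8061 km
  R3: 249.9459 km
  → nearest: R2 (45.8061 km)
Q2 at 31.9826°S, 151.5058°E:
  R1: 334.0688 km
  R2: 231.4170 km
  R3: 337.6750 km
  → nearest: R2 (231.4170 km)
Q3 at 33.6921°S, 152.9800°E:
  R1: 296.2890 km
  R2: 73.5516 km
  R3: 298.6120 km
  → nearest: R2 (73.5516 km)
Q4 at 34.9421°S, 149.8837°E:
  R1: 28.9999 km
  R2: 247.4971 km
  R3: 25.5586 km
  → nearest: R3 (25.5586 km)
Q5 at 34.6675°S, 151.5198°E:
  R1: 136.7250 km
  R2: 104.7190 km
  R3: 137.9712 km
  → nearest: R2 (104.7190 km)

Q1→R2; Q2→R2; Q3→R2; Q4→R3; Q5→R2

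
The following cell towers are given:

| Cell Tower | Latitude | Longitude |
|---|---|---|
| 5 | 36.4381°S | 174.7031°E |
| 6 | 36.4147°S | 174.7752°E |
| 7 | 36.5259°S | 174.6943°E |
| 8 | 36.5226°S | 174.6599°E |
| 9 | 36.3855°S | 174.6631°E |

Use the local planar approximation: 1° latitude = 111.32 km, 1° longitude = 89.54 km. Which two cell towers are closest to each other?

7 and 8

Pairwise distances:
7–8: 3.1020 km
5–9: 6.8640 km
5–6: 6.9616 km
5–7: 9.8056 km
5–8: 10.1708 km
6–9: 10.5506 km
6–7: 14.3425 km
8–9: 15.2647 km
6–8: 15.8385 km
7–9: 15.8770 km
Closest pair: 7–8 at 3.1020 km.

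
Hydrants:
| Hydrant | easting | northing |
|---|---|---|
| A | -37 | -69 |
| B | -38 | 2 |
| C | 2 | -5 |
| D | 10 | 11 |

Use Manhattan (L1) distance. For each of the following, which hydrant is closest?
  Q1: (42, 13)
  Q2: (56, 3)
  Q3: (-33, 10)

Q1→D; Q2→D; Q3→B

Q1 at (42, 13):
  A: 161
  B: 91
  C: 58
  D: 34
  → nearest: D (34)
Q2 at (56, 3):
  A: 165
  B: 95
  C: 62
  D: 54
  → nearest: D (54)
Q3 at (-33, 10):
  A: 83
  B: 13
  C: 50
  D: 44
  → nearest: B (13)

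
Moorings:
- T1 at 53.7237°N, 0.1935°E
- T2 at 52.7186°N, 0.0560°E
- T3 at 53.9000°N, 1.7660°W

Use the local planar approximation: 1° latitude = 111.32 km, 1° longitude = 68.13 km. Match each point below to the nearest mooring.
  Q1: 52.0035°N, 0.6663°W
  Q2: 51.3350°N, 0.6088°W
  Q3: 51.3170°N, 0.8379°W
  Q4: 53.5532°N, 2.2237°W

Q1 at 52.0035°N, 0.6663°W:
  T1: √((1.7202·111.32)² + (0.8598·68.13)²) = √(36669.440366 + 3431.402469) = 200.2519 km
  T2: √((0.7151·111.32)² + (0.7223·68.13)²) = √(6336.945199 + 2421.653528) = 93.5874 km
  T3: √((1.8965·111.32)² + (-1.0997·68.13)²) = √(44570.970374 + 5613.390147) = 224.0187 km
  → nearest: T2 (93.5874 km)
Q2 at 51.3350°N, 0.6088°W:
  T1: √((2.3887·111.32)² + (0.8023·68.13)²) = √(70708.172773 + 2987.792015) = 271.4700 km
  T2: √((1.3836·111.32)² + (0.6648·68.13)²) = √(23722.884916 + 2051.439906) = 160.5438 km
  T3: √((2.5650·111.32)² + (-1.1572·68.13)²) = √(81530.693082 + 6215.751276) = 296.2203 km
  → nearest: T2 (160.5438 km)
Q3 at 51.3170°N, 0.8379°W:
  T1: √((2.4067·111.32)² + (1.0314·68.13)²) = √(71777.827807 + 4937.771993) = 276.9758 km
  T2: √((1.4016·111.32)² + (0.8939·68.13)²) = √(24344.147626 + 3708.981375) = 167.4907 km
  T3: √((2.5830·111.32)² + (-0.9281·68.13)²) = √(82678.998565 + 3998.216648) = 294.4099 km
  → nearest: T2 (167.4907 km)
Q4 at 53.5532°N, 2.2237°W:
  T1: √((0.1705·111.32)² + (2.4172·68.13)²) = √(360.242678 + 27120.765840) = 165.7740 km
  T2: √((-0.8346·111.32)² + (2.2797·68.13)²) = √(8631.835516 + 24123.047741) = 180.9831 km
  T3: √((0.3468·111.32)² + (0.4577·68.13)²) = √(1490.405941 + 972.385788) = 49.6265 km
  → nearest: T3 (49.6265 km)

Q1→T2; Q2→T2; Q3→T2; Q4→T3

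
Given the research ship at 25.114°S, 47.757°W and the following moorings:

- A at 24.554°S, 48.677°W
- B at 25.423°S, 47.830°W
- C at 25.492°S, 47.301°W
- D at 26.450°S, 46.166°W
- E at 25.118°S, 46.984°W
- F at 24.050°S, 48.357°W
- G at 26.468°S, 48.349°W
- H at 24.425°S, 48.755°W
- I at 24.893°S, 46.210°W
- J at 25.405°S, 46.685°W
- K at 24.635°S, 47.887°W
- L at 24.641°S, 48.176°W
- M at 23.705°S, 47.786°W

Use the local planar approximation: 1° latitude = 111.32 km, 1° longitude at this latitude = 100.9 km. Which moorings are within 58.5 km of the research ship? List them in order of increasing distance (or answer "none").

B, K

Distances from 25.114°S, 47.757°W:
A: √((0.560·111.32)² + (-0.920·100.9)²) = √(3886.17586 + 8617.03758) = 111.818 km
B: √((-0.309·111.32)² + (-0.073·100.9)²) = √(1183.21415 + 54.25354) = 35.178 km
C: √((-0.378·111.32)² + (0.456·100.9)²) = √(1770.63887 + 2116.95691) = 62.351 km
D: √((-1.336·111.32)² + (1.591·100.9)²) = √(22118.68540 + 25770.49092) = 218.836 km
E: √((-0.004·111.32)² + (0.773·100.9)²) = √(0.19827 + 6083.32922) = 77.997 km
F: √((1.064·111.32)² + (-0.600·100.9)²) = √(14029.09484 + 3665.09160) = 133.019 km
G: √((-1.354·111.32)² + (-0.592·100.9)²) = √(22718.71294 + 3568.00740) = 162.132 km
H: √((0.689·111.32)² + (-0.998·100.9)²) = √(5882.81023 + 10140.12748) = 126.582 km
I: √((0.221·111.32)² + (1.547·100.9)²) = √(605.24463 + 24364.80612) = 158.019 km
J: √((-0.291·111.32)² + (1.072·100.9)²) = √(1049.37901 + 11699.62396) = 112.911 km
K: √((0.479·111.32)² + (-0.130·100.9)²) = √(2843.26554 + 172.05569) = 54.912 km
L: √((0.473·111.32)² + (-0.419·100.9)²) = √(2772.48163 + 1787.35318) = 67.527 km
M: √((1.409·111.32)² + (-0.029·100.9)²) = √(24601.88486 + 8.56206) = 156.877 km
Threshold 58.5 km: B (35.178 km), K (54.912 km) are within range.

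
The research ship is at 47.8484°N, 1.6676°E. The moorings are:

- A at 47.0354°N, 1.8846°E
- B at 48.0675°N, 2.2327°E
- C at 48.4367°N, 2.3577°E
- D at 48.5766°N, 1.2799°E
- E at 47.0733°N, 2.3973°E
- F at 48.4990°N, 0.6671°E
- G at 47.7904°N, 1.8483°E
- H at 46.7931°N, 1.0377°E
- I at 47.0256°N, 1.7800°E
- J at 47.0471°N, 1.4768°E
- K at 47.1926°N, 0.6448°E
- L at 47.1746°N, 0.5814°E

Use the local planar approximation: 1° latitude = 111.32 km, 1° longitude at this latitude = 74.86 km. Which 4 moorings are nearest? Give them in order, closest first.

Distances from 47.8484°N, 1.6676°E:
A: √((-0.8130·111.32)² + (0.2170·74.86)²) = √(8190.821970 + 263.887679) = 91.9495 km
B: √((0.2191·111.32)² + (0.5651·74.86)²) = √(594.882441 + 1789.576467) = 48.8309 km
C: √((0.5883·111.32)² + (0.6901·74.86)²) = √(4288.881945 + 2668.847142) = 83.4130 km
D: √((0.7282·111.32)² + (-0.3877·74.86)²) = √(6571.246285 + 842.347415) = 86.1022 km
E: √((-0.7751·111.32)² + (0.7297·74.86)²) = √(7444.951435 + 2983.927989) = 102.1219 km
F: √((0.6506·111.32)² + (-1.0005·74.86)²) = √(5245.350496 + 5609.625021) = 104.1872 km
G: √((-0.0580·111.32)² + (0.1807·74.86)²) = √(41.687167 + 182.985194) = 14.9891 km
H: √((-1.0553·111.32)² + (-0.6299·74.86)²) = √(13800.609636 + 2223.529329) = 126.5865 km
I: √((-0.8228·111.32)² + (0.1124·74.86)²) = √(8389.478422 + 70.799839) = 91.9798 km
J: √((-0.8013·111.32)² + (-0.1908·74.86)²) = √(7956.767735 + 204.012316) = 90.3370 km
K: √((-0.6558·111.32)² + (-1.0228·74.86)²) = √(5329.533789 + 5862.476087) = 105.7923 km
L: √((-0.6738·111.32)² + (-1.0862·74.86)²) = √(5626.112455 + 6611.792910) = 110.6251 km
Sorted: G (14.9891 km) < B (48.8309 km) < C (83.4130 km) < D (86.1022 km) < J (90.3370 km) < A (91.9495 km) < …

G, B, C, D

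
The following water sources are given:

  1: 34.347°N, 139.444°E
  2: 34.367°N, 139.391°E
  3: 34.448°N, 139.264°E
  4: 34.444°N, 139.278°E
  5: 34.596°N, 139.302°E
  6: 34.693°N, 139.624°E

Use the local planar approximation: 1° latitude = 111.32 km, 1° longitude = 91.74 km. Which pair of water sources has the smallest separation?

3 and 4

Pairwise distances:
1–2: 5.348 km
1–3: 19.977 km
1–4: 18.669 km
1–5: 30.627 km
1–6: 41.907 km
2–3: 14.733 km
2–4: 13.451 km
2–5: 26.768 km
2–6: 42.118 km
3–4: 1.359 km
3–5: 16.840 km
3–6: 42.832 km
4–5: 17.063 km
4–6: 42.141 km
5–6: 31.452 km
Closest pair: 3–4 at 1.359 km.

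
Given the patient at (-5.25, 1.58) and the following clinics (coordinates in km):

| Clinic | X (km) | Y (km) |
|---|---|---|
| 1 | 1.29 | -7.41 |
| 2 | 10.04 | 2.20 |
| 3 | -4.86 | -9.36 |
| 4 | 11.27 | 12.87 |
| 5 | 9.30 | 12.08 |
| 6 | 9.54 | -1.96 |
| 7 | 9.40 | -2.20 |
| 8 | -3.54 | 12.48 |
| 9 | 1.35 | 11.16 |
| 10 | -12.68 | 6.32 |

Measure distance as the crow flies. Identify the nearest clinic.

Distances from (-5.25, 1.58):
1: 11.12 km
2: 15.30 km
3: 10.95 km
4: 20.01 km
5: 17.94 km
6: 15.21 km
7: 15.13 km
8: 11.03 km
9: 11.63 km
10: 8.81 km
Minimum: 10 at 8.81 km.

10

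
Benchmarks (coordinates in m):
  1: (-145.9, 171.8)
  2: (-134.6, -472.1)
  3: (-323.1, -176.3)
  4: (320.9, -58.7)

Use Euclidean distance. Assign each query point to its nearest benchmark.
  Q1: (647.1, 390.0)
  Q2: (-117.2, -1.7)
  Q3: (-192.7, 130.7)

Q1 at (647.1, 390.0):
  1: √((-793.0)² + (-218.2)²) = √(628849.000 + 47611.240) = 822.5 m
  2: √((-781.7)² + (-862.1)²) = √(611054.890 + 743216.410) = 1163.7 m
  3: √((-970.2)² + (-566.3)²) = √(941288.040 + 320695.690) = 1123.4 m
  4: √((-326.2)² + (-448.7)²) = √(106406.440 + 201331.690) = 554.7 m
  → nearest: 4 (554.7 m)
Q2 at (-117.2, -1.7):
  1: √((-28.7)² + (173.5)²) = √(823.690 + 30102.250) = 175.9 m
  2: √((-17.4)² + (-470.4)²) = √(302.760 + 221276.160) = 470.7 m
  3: √((-205.9)² + (-174.6)²) = √(42394.810 + 30485.160) = 270.0 m
  4: √((438.1)² + (-57.0)²) = √(191931.610 + 3249.000) = 441.8 m
  → nearest: 1 (175.9 m)
Q3 at (-192.7, 130.7):
  1: √((46.8)² + (41.1)²) = √(2190.240 + 1689.210) = 62.3 m
  2: √((58.1)² + (-602.8)²) = √(3375.610 + 363367.840) = 605.6 m
  3: √((-130.4)² + (-307.0)²) = √(17004.160 + 94249.000) = 333.5 m
  4: √((513.6)² + (-189.4)²) = √(263784.960 + 35872.360) = 547.4 m
  → nearest: 1 (62.3 m)

Q1→4; Q2→1; Q3→1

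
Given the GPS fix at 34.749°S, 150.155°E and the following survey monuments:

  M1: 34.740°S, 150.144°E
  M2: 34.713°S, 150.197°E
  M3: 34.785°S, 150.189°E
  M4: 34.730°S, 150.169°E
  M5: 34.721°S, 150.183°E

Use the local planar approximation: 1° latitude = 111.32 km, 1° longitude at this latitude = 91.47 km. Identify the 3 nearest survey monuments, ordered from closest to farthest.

M1, M4, M5

Distances from 34.749°S, 150.155°E:
M1: √((0.009·111.32)² + (-0.011·91.47)²) = √(1.00376 + 1.01238) = 1.420 km
M2: √((0.036·111.32)² + (0.042·91.47)²) = √(16.06022 + 14.75897) = 5.552 km
M3: √((-0.036·111.32)² + (0.034·91.47)²) = √(16.06022 + 9.67198) = 5.073 km
M4: √((0.019·111.32)² + (0.014·91.47)²) = √(4.47356 + 1.63989) = 2.473 km
M5: √((0.028·111.32)² + (0.028·91.47)²) = √(9.71544 + 6.55954) = 4.034 km
Sorted: M1 (1.420 km) < M4 (2.473 km) < M5 (4.034 km) < M3 (5.073 km) < M2 (5.552 km)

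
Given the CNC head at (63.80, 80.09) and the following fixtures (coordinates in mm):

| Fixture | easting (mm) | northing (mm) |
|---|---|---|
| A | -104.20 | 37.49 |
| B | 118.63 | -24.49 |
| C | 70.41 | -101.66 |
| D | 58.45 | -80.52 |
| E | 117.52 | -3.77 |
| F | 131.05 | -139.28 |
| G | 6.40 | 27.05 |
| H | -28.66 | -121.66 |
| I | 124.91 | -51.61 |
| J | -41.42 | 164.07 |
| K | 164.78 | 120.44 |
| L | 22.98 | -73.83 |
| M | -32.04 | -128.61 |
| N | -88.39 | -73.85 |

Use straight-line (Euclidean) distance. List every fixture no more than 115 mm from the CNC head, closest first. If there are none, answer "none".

G, E, K

Distances from (63.80, 80.09):
A: 173.32 mm
B: 118.08 mm
C: 181.87 mm
D: 160.70 mm
E: 99.59 mm
F: 229.45 mm
G: 78.15 mm
H: 221.93 mm
I: 145.19 mm
J: 134.62 mm
K: 108.74 mm
L: 159.24 mm
M: 229.65 mm
N: 216.47 mm
Threshold 115 mm: G (78.15 mm), E (99.59 mm), K (108.74 mm) are within range.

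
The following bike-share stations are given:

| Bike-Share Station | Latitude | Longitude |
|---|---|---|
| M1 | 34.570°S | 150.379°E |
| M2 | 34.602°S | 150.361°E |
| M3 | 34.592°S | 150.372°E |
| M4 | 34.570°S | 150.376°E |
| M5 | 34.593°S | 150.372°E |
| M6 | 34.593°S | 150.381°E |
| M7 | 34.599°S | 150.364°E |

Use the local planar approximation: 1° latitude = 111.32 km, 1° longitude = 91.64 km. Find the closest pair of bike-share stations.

M3 and M5

Pairwise distances:
M1–M2: √((-0.032·111.32)² + (-0.018·91.64)²) = √(12.68955 + 2.72092) = 3.926 km
M1–M3: √((-0.022·111.32)² + (-0.007·91.64)²) = √(5.99780 + 0.41150) = 2.532 km
M1–M4: √((0.000·111.32)² + (-0.003·91.64)²) = √(0.00000 + 0.07558) = 0.275 km
M1–M5: √((-0.023·111.32)² + (-0.007·91.64)²) = √(6.55544 + 0.41150) = 2.639 km
M1–M6: √((-0.023·111.32)² + (0.002·91.64)²) = √(6.55544 + 0.03359) = 2.567 km
M1–M7: √((-0.029·111.32)² + (-0.015·91.64)²) = √(10.42179 + 1.88953) = 3.509 km
M2–M3: √((0.010·111.32)² + (0.011·91.64)²) = √(1.23921 + 1.01614) = 1.502 km
M2–M4: √((0.032·111.32)² + (0.015·91.64)²) = √(12.68955 + 1.88953) = 3.818 km
M2–M5: √((0.009·111.32)² + (0.011·91.64)²) = √(1.00376 + 1.01614) = 1.421 km
M2–M6: √((0.009·111.32)² + (0.020·91.64)²) = √(1.00376 + 3.35916) = 2.089 km
M2–M7: √((0.003·111.32)² + (0.003·91.64)²) = √(0.11153 + 0.07558) = 0.433 km
M3–M4: √((0.022·111.32)² + (0.004·91.64)²) = √(5.99780 + 0.13437) = 2.476 km
M3–M5: √((-0.001·111.32)² + (0.000·91.64)²) = √(0.01239 + 0.00000) = 0.111 km
M3–M6: √((-0.001·111.32)² + (0.009·91.64)²) = √(0.01239 + 0.68023) = 0.832 km
M3–M7: √((-0.007·111.32)² + (-0.008·91.64)²) = √(0.60721 + 0.53746) = 1.070 km
M4–M5: √((-0.023·111.32)² + (-0.004·91.64)²) = √(6.55544 + 0.13437) = 2.586 km
M4–M6: √((-0.023·111.32)² + (0.005·91.64)²) = √(6.55544 + 0.20995) = 2.601 km
M4–M7: √((-0.029·111.32)² + (-0.012·91.64)²) = √(10.42179 + 1.20930) = 3.410 km
M5–M6: √((0.000·111.32)² + (0.009·91.64)²) = √(0.00000 + 0.68023) = 0.825 km
M5–M7: √((-0.006·111.32)² + (-0.008·91.64)²) = √(0.44612 + 0.53746) = 0.992 km
M6–M7: √((-0.006·111.32)² + (-0.017·91.64)²) = √(0.44612 + 2.42699) = 1.695 km
Closest pair: M3–M5 at 0.111 km.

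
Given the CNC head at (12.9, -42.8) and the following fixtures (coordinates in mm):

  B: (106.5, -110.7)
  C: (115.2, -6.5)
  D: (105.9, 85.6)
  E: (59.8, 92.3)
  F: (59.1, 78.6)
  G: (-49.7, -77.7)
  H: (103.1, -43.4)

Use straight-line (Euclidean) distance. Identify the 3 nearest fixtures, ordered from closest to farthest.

G, H, C

Distances from (12.9, -42.8):
B: 115.6 mm
C: 108.5 mm
D: 158.5 mm
E: 143.0 mm
F: 129.9 mm
G: 71.7 mm
H: 90.2 mm
Sorted: G (71.7 mm) < H (90.2 mm) < C (108.5 mm) < B (115.6 mm) < F (129.9 mm) < …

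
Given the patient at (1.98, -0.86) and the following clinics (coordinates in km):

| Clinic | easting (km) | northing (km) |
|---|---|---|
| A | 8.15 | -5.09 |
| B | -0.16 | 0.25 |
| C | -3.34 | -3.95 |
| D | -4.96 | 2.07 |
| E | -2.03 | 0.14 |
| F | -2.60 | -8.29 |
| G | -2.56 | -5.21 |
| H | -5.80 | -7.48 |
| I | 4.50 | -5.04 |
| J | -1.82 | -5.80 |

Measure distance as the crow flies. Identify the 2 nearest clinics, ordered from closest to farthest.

B, E

Distances from (1.98, -0.86):
A: √((6.17)² + (-4.23)²) = √(38.0689 + 17.8929) = 7.48 km
B: √((-2.14)² + (1.11)²) = √(4.5796 + 1.2321) = 2.41 km
C: √((-5.32)² + (-3.09)²) = √(28.3024 + 9.5481) = 6.15 km
D: √((-6.94)² + (2.93)²) = √(48.1636 + 8.5849) = 7.53 km
E: √((-4.01)² + (1.00)²) = √(16.0801 + 1.0000) = 4.13 km
F: √((-4.58)² + (-7.43)²) = √(20.9764 + 55.2049) = 8.73 km
G: √((-4.54)² + (-4.35)²) = √(20.6116 + 18.9225) = 6.29 km
H: √((-7.78)² + (-6.62)²) = √(60.5284 + 43.8244) = 10.22 km
I: √((2.52)² + (-4.18)²) = √(6.3504 + 17.4724) = 4.88 km
J: √((-3.80)² + (-4.94)²) = √(14.4400 + 24.4036) = 6.23 km
Sorted: B (2.41 km) < E (4.13 km) < I (4.88 km) < C (6.15 km) < …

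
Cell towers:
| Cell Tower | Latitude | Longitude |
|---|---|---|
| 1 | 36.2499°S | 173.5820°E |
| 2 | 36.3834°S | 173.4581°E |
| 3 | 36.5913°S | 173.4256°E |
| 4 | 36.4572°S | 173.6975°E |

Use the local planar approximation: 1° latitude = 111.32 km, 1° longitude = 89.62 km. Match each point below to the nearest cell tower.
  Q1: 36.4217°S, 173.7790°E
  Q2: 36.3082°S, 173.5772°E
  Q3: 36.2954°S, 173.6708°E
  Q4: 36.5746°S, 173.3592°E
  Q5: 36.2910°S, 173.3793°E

Q1 at 36.4217°S, 173.7790°E:
  1: 26.0281 km
  2: 29.0734 km
  3: 36.8720 km
  4: 8.3046 km
  → nearest: 4 (8.3046 km)
Q2 at 36.3082°S, 173.5772°E:
  1: 6.5042 km
  2: 13.5649 km
  3: 34.3186 km
  4: 19.7827 km
  → nearest: 1 (6.5042 km)
Q3 at 36.2954°S, 173.6708°E:
  1: 9.4334 km
  2: 21.4320 km
  3: 39.5968 km
  4: 18.1698 km
  → nearest: 1 (9.4334 km)
Q4 at 36.5746°S, 173.3592°E:
  1: 41.2941 km
  2: 23.0561 km
  3: 6.2344 km
  4: 33.0152 km
  → nearest: 3 (6.2344 km)
Q5 at 36.2910°S, 173.3793°E:
  1: 18.7333 km
  2: 12.4769 km
  3: 33.6859 km
  4: 33.9930 km
  → nearest: 2 (12.4769 km)

Q1→4; Q2→1; Q3→1; Q4→3; Q5→2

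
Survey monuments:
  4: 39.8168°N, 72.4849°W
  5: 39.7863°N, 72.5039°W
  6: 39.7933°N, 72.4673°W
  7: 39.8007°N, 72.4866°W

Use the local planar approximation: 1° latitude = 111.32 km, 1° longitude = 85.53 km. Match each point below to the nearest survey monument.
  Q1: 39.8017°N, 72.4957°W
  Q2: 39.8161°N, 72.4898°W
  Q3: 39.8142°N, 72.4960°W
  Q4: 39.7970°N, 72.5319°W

Q1→7; Q2→4; Q3→4; Q4→5

Q1 at 39.8017°N, 72.4957°W:
  4: 1.9180 km
  5: 1.8522 km
  6: 2.6028 km
  7: 0.7862 km
  → nearest: 7 (0.7862 km)
Q2 at 39.8161°N, 72.4898°W:
  4: 0.4263 km
  5: 3.5297 km
  6: 3.1852 km
  7: 1.7360 km
  → nearest: 4 (0.4263 km)
Q3 at 39.8142°N, 72.4960°W:
  4: 0.9925 km
  5: 3.1785 km
  6: 3.3821 km
  7: 1.7044 km
  → nearest: 4 (0.9925 km)
Q4 at 39.7970°N, 72.5319°W:
  4: 4.5845 km
  5: 2.6747 km
  6: 5.5406 km
  7: 3.8963 km
  → nearest: 5 (2.6747 km)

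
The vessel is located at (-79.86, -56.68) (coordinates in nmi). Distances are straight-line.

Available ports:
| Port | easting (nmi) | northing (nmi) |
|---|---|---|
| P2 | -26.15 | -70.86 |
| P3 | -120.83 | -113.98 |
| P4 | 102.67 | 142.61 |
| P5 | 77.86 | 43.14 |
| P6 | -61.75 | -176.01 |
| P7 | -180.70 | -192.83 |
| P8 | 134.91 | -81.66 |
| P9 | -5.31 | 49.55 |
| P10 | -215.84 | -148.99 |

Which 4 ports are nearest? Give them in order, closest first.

Distances from (-79.86, -56.68):
P2: √((53.71)² + (-14.18)²) = √(2884.7641 + 201.0724) = 55.55 nmi
P3: √((-40.97)² + (-57.30)²) = √(1678.5409 + 3283.2900) = 70.44 nmi
P4: √((182.53)² + (199.29)²) = √(33317.2009 + 39716.5041) = 270.25 nmi
P5: √((157.72)² + (99.82)²) = √(24875.5984 + 9964.0324) = 186.65 nmi
P6: √((18.11)² + (-119.33)²) = √(327.9721 + 14239.6489) = 120.70 nmi
P7: √((-100.84)² + (-136.15)²) = √(10168.7056 + 18536.8225) = 169.43 nmi
P8: √((214.77)² + (-24.98)²) = √(46126.1529 + 624.0004) = 216.22 nmi
P9: √((74.55)² + (106.23)²) = √(5557.7025 + 11284.8129) = 129.78 nmi
P10: √((-135.98)² + (-92.31)²) = √(18490.5604 + 8521.1361) = 164.35 nmi
Sorted: P2 (55.55 nmi) < P3 (70.44 nmi) < P6 (120.70 nmi) < P9 (129.78 nmi) < P10 (164.35 nmi) < P7 (169.43 nmi) < …

P2, P3, P6, P9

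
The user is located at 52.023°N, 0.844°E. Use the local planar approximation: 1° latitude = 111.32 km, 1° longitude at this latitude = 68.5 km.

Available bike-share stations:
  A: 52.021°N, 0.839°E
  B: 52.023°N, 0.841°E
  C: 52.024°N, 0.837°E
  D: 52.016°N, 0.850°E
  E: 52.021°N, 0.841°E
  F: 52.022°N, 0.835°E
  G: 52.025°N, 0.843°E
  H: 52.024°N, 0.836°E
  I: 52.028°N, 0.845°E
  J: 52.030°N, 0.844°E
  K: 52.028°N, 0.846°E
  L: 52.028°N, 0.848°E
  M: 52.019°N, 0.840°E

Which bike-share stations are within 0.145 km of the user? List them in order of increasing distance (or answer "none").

none

Distances from 52.023°N, 0.844°E:
A: 0.409 km
B: 0.206 km
C: 0.492 km
D: 0.881 km
E: 0.303 km
F: 0.626 km
G: 0.233 km
H: 0.559 km
I: 0.561 km
J: 0.779 km
K: 0.573 km
L: 0.620 km
M: 0.523 km
Threshold 0.145 km: none within range.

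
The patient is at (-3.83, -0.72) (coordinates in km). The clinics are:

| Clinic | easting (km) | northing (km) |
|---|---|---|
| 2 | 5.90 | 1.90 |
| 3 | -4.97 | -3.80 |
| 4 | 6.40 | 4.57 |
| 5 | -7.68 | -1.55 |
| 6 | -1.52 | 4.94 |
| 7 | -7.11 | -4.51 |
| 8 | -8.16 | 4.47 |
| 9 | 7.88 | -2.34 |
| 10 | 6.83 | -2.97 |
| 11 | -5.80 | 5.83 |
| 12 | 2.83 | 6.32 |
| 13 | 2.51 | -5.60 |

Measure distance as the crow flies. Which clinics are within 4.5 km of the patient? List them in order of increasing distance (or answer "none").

3, 5

Distances from (-3.83, -0.72):
2: √((9.73)² + (2.62)²) = √(94.6729 + 6.8644) = 10.08 km
3: √((-1.14)² + (-3.08)²) = √(1.2996 + 9.4864) = 3.28 km
4: √((10.23)² + (5.29)²) = √(104.6529 + 27.9841) = 11.52 km
5: √((-3.85)² + (-0.83)²) = √(14.8225 + 0.6889) = 3.94 km
6: √((2.31)² + (5.66)²) = √(5.3361 + 32.0356) = 6.11 km
7: √((-3.28)² + (-3.79)²) = √(10.7584 + 14.3641) = 5.01 km
8: √((-4.33)² + (5.19)²) = √(18.7489 + 26.9361) = 6.76 km
9: √((11.71)² + (-1.62)²) = √(137.1241 + 2.6244) = 11.82 km
10: √((10.66)² + (-2.25)²) = √(113.6356 + 5.0625) = 10.89 km
11: √((-1.97)² + (6.55)²) = √(3.8809 + 42.9025) = 6.84 km
12: √((6.66)² + (7.04)²) = √(44.3556 + 49.5616) = 9.69 km
13: √((6.34)² + (-4.88)²) = √(40.1956 + 23.8144) = 8.00 km
Threshold 4.5 km: 3 (3.28 km), 5 (3.94 km) are within range.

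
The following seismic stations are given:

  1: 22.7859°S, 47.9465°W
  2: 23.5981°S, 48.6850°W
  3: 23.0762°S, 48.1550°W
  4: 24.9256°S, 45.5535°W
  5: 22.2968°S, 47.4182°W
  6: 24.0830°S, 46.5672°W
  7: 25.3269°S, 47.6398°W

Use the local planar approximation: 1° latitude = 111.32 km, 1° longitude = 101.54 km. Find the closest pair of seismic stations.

Pairwise distances:
1–2: √((-0.8122·111.32)² + (-0.7385·101.54)²) = √(8174.710202 + 5623.093662) = 117.4641 km
1–3: √((-0.2903·111.32)² + (-0.2085·101.54)²) = √(1044.336524 + 448.215052) = 38.6336 km
1–4: √((-2.1397·111.32)² + (2.3930·101.54)²) = √(56735.144939 + 59041.817138) = 340.2601 km
1–5: √((0.4891·111.32)² + (0.5283·101.54)²) = √(2964.433558 + 2877.633890) = 76.4334 km
1–6: √((-1.2971·111.32)² + (1.3793·101.54)²) = √(20849.388120 + 19615.157089) = 201.1580 km
1–7: √((-2.5410·111.32)² + (0.3067·101.54)²) = √(80012.110383 + 969.843970) = 284.5733 km
2–3: √((0.5219·111.32)² + (0.5300·101.54)²) = √(3375.366914 + 2896.183382) = 79.1931 km
2–4: √((-1.3275·111.32)² + (3.1315·101.54)²) = √(21838.130395 + 101106.517116) = 350.6346 km
2–5: √((1.3013·111.32)² + (1.2668·101.54)²) = √(20984.627040 + 16545.901231) = 193.7280 km
2–6: √((-0.4849·111.32)² + (2.1178·101.54)²) = √(2913.739782 + 46242.808875) = 221.7128 km
2–7: √((-1.7288·111.32)² + (1.0452·101.54)²) = √(37037.008658 + 11263.493694) = 219.7738 km
3–4: √((-1.8494·111.32)² + (2.6015·101.54)²) = √(42384.601269 + 69778.556113) = 334.9077 km
3–5: √((0.7794·111.32)² + (0.7368·101.54)²) = √(7527.784852 + 5597.235146) = 114.5645 km
3–6: √((-1.0068·111.32)² + (1.5878·101.54)²) = √(12561.248549 + 25993.568984) = 196.3538 km
3–7: √((-2.2507·111.32)² + (0.5152·101.54)²) = √(62774.262221 + 2736.692657) = 255.9511 km
4–5: √((2.6288·111.32)² + (-1.8647·101.54)²) = √(85637.008408 + 35850.255881) = 348.5502 km
4–6: √((0.8426·111.32)² + (-1.0137·101.54)²) = √(8798.108326 + 10594.810935) = 139.2585 km
4–7: √((-0.4013·111.32)² + (-2.0863·101.54)²) = √(1995.651555 + 44877.415128) = 216.5019 km
5–6: √((-1.7862·111.32)² + (0.8510·101.54)²) = √(39537.259701 + 7466.781423) = 216.8042 km
5–7: √((-3.0301·111.32)² + (-0.2216·101.54)²) = √(113778.529922 + 506.306882) = 338.0604 km
6–7: √((-1.2439·111.32)² + (-1.0726·101.54)²) = √(19174.203440 + 11861.781051) = 176.1703 km
Closest pair: 1–3 at 38.6336 km.

1 and 3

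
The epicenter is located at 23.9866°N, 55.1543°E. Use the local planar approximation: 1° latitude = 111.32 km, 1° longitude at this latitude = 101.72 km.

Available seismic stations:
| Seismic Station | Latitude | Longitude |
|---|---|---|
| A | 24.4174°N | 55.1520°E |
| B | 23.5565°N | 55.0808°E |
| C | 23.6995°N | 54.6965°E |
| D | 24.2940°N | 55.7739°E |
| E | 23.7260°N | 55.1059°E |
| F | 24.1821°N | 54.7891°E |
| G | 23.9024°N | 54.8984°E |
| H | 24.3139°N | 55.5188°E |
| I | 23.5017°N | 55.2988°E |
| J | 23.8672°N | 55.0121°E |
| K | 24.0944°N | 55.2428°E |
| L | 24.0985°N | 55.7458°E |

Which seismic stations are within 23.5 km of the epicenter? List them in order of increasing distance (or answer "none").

Distances from 23.9866°N, 55.1543°E:
A: √((0.4308·111.32)² + (-0.0023·101.72)²) = √(2299.840855 + 0.054735) = 47.9572 km
B: √((-0.4301·111.32)² + (-0.0735·101.72)²) = √(2292.372978 + 55.896856) = 48.4589 km
C: √((-0.2871·111.32)² + (-0.4578·101.72)²) = √(1021.439810 + 2168.524233) = 56.4798 km
D: √((0.3074·111.32)² + (0.6196·101.72)²) = √(1170.992522 + 3972.240373) = 71.7163 km
E: √((-0.2606·111.32)² + (-0.0484·101.72)²) = √(841.579636 + 24.238371) = 29.4248 km
F: √((0.1955·111.32)² + (-0.3652·101.72)²) = √(473.630781 + 1379.984603) = 43.0536 km
G: √((-0.0842·111.32)² + (-0.2559·101.72)²) = √(87.855828 + 677.568605) = 27.6663 km
H: √((0.3273·111.32)² + (0.3645·101.72)²) = √(1327.511848 + 1374.699480) = 51.9828 km
I: √((-0.4849·111.32)² + (0.1445·101.72)²) = √(2913.739782 + 216.047078) = 55.9445 km
J: √((-0.1194·111.32)² + (-0.1422·101.72)²) = √(176.666843 + 209.224190) = 19.6441 km
K: √((0.1078·111.32)² + (0.0885·101.72)²) = √(144.007104 + 81.039965) = 15.0016 km
L: √((0.1119·111.32)² + (0.5915·101.72)²) = √(155.169574 + 3620.113616) = 61.4433 km
Threshold 23.5 km: K (15.0016 km), J (19.6441 km) are within range.

K, J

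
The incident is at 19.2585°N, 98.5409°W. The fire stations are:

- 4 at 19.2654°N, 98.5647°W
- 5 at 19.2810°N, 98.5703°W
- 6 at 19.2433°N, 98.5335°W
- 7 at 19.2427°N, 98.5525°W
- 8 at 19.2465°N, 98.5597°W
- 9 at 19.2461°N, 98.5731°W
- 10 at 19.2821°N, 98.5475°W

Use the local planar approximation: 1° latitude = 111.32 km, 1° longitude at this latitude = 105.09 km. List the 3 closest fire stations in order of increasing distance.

6, 7, 8

Distances from 19.2585°N, 98.5409°W:
4: √((0.0069·111.32)² + (-0.0238·105.09)²) = √(0.589990 + 6.255711) = 2.6164 km
5: √((0.0225·111.32)² + (-0.0294·105.09)²) = √(6.273522 + 9.545912) = 3.9774 km
6: √((-0.0152·111.32)² + (0.0074·105.09)²) = √(2.863081 + 0.604764) = 1.8622 km
7: √((-0.0158·111.32)² + (-0.0116·105.09)²) = √(3.093574 + 1.486068) = 2.1400 km
8: √((-0.0120·111.32)² + (-0.0188·105.09)²) = √(1.784469 + 3.903359) = 2.3849 km
9: √((-0.0124·111.32)² + (-0.0322·105.09)²) = √(1.905416 + 11.450766) = 3.6546 km
10: √((0.0236·111.32)² + (-0.0066·105.09)²) = √(6.901928 + 0.481073) = 2.7172 km
Sorted: 6 (1.8622 km) < 7 (2.1400 km) < 8 (2.3849 km) < 4 (2.6164 km) < 10 (2.7172 km) < …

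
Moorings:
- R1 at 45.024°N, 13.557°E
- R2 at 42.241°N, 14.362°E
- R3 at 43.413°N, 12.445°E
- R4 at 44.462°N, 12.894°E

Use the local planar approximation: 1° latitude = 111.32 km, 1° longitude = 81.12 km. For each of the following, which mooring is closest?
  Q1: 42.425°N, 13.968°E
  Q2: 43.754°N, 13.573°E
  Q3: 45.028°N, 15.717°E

Q1→R2; Q2→R4; Q3→R1

Q1 at 42.425°N, 13.968°E:
  R1: √((2.599·111.32)² + (-0.411·81.12)²) = √(83706.45588 + 1111.57694) = 291.235 km
  R2: √((-0.184·111.32)² + (0.394·81.12)²) = √(419.54837 + 1021.52342) = 37.961 km
  R3: √((0.988·111.32)² + (-1.523·81.12)²) = √(12096.51545 + 15263.55481) = 165.409 km
  R4: √((2.037·111.32)² + (-1.074·81.12)²) = √(51419.57152 + 7590.39622) = 242.920 km
  → nearest: R2 (37.961 km)
Q2 at 43.754°N, 13.573°E:
  R1: √((1.270·111.32)² + (-0.016·81.12)²) = √(19987.28648 + 1.68460) = 141.382 km
  R2: √((-1.513·111.32)² + (0.789·81.12)²) = √(28367.70823 + 4096.47105) = 180.178 km
  R3: √((-0.341·111.32)² + (-1.128·81.12)²) = √(1440.97071 + 8372.86489) = 99.065 km
  R4: √((0.708·111.32)² + (-0.679·81.12)²) = √(6211.73487 + 3033.85928) = 96.154 km
  → nearest: R4 (96.154 km)
Q3 at 45.028°N, 15.717°E:
  R1: √((-0.004·111.32)² + (-2.160·81.12)²) = √(0.19827 + 30701.76805) = 175.220 km
  R2: √((-2.787·111.32)² + (-1.355·81.12)²) = √(96254.34272 + 12081.87879) = 329.145 km
  R3: √((-1.615·111.32)² + (-3.272·81.12)²) = √(32321.49561 + 70450.23952) = 320.580 km
  R4: √((-0.566·111.32)² + (-2.823·81.12)²) = √(3969.89717 + 52441.80608) = 237.511 km
  → nearest: R1 (175.220 km)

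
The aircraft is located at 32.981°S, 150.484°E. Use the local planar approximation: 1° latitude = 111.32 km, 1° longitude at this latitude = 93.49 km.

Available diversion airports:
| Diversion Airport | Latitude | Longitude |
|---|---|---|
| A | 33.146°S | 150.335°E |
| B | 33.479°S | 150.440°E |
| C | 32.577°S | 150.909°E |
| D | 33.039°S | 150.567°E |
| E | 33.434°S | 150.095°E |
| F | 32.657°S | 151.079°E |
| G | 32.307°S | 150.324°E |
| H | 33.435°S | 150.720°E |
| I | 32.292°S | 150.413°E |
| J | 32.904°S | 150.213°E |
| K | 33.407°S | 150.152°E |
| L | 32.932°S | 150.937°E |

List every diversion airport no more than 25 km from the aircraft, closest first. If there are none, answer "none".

D, A

Distances from 32.981°S, 150.484°E:
A: √((-0.165·111.32)² + (-0.149·93.49)²) = √(337.37608 + 194.04518) = 23.053 km
B: √((-0.498·111.32)² + (-0.044·93.49)²) = √(3073.30088 + 16.92138) = 55.590 km
C: √((0.404·111.32)² + (0.425·93.49)²) = √(2022.59591 + 1578.73116) = 60.011 km
D: √((-0.058·111.32)² + (0.083·93.49)²) = √(41.68717 + 60.21248) = 10.095 km
E: √((-0.453·111.32)² + (-0.389·93.49)²) = √(2542.97915 + 1322.60306) = 62.174 km
F: √((0.324·111.32)² + (0.595·93.49)²) = √(1300.87754 + 3094.31306) = 66.296 km
G: √((0.674·111.32)² + (-0.160·93.49)²) = √(5629.45288 + 223.75373) = 76.506 km
H: √((-0.454·111.32)² + (0.236·93.49)²) = √(2554.21882 + 486.80421) = 55.145 km
I: √((0.689·111.32)² + (-0.071·93.49)²) = √(5882.81023 + 44.06026) = 76.986 km
J: √((0.077·111.32)² + (-0.271·93.49)²) = √(73.47301 + 641.90225) = 26.747 km
K: √((-0.426·111.32)² + (-0.332·93.49)²) = √(2248.87643 + 963.39966) = 56.677 km
L: √((0.049·111.32)² + (0.453·93.49)²) = √(29.75353 + 1793.60466) = 42.701 km
Threshold 25 km: D (10.095 km), A (23.053 km) are within range.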